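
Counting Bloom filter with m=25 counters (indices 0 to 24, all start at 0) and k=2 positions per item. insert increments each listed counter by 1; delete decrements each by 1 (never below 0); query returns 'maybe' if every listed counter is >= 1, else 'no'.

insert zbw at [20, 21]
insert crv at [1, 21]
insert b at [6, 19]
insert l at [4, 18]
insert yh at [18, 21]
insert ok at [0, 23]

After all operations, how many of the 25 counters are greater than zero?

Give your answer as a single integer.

Answer: 9

Derivation:
Step 1: insert zbw at [20, 21] -> counters=[0,0,0,0,0,0,0,0,0,0,0,0,0,0,0,0,0,0,0,0,1,1,0,0,0]
Step 2: insert crv at [1, 21] -> counters=[0,1,0,0,0,0,0,0,0,0,0,0,0,0,0,0,0,0,0,0,1,2,0,0,0]
Step 3: insert b at [6, 19] -> counters=[0,1,0,0,0,0,1,0,0,0,0,0,0,0,0,0,0,0,0,1,1,2,0,0,0]
Step 4: insert l at [4, 18] -> counters=[0,1,0,0,1,0,1,0,0,0,0,0,0,0,0,0,0,0,1,1,1,2,0,0,0]
Step 5: insert yh at [18, 21] -> counters=[0,1,0,0,1,0,1,0,0,0,0,0,0,0,0,0,0,0,2,1,1,3,0,0,0]
Step 6: insert ok at [0, 23] -> counters=[1,1,0,0,1,0,1,0,0,0,0,0,0,0,0,0,0,0,2,1,1,3,0,1,0]
Final counters=[1,1,0,0,1,0,1,0,0,0,0,0,0,0,0,0,0,0,2,1,1,3,0,1,0] -> 9 nonzero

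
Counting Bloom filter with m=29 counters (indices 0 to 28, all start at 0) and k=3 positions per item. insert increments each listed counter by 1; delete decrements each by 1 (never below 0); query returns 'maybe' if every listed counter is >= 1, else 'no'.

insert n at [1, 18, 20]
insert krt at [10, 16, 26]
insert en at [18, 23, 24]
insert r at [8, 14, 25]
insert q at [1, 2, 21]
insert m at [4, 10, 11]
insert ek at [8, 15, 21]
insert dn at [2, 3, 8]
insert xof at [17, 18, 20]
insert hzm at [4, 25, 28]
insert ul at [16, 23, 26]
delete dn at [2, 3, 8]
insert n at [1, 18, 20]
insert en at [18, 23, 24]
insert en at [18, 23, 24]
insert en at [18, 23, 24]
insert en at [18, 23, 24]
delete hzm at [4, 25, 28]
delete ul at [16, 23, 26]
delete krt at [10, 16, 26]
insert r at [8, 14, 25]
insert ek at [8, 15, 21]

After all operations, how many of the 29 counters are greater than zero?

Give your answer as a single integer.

Answer: 15

Derivation:
Step 1: insert n at [1, 18, 20] -> counters=[0,1,0,0,0,0,0,0,0,0,0,0,0,0,0,0,0,0,1,0,1,0,0,0,0,0,0,0,0]
Step 2: insert krt at [10, 16, 26] -> counters=[0,1,0,0,0,0,0,0,0,0,1,0,0,0,0,0,1,0,1,0,1,0,0,0,0,0,1,0,0]
Step 3: insert en at [18, 23, 24] -> counters=[0,1,0,0,0,0,0,0,0,0,1,0,0,0,0,0,1,0,2,0,1,0,0,1,1,0,1,0,0]
Step 4: insert r at [8, 14, 25] -> counters=[0,1,0,0,0,0,0,0,1,0,1,0,0,0,1,0,1,0,2,0,1,0,0,1,1,1,1,0,0]
Step 5: insert q at [1, 2, 21] -> counters=[0,2,1,0,0,0,0,0,1,0,1,0,0,0,1,0,1,0,2,0,1,1,0,1,1,1,1,0,0]
Step 6: insert m at [4, 10, 11] -> counters=[0,2,1,0,1,0,0,0,1,0,2,1,0,0,1,0,1,0,2,0,1,1,0,1,1,1,1,0,0]
Step 7: insert ek at [8, 15, 21] -> counters=[0,2,1,0,1,0,0,0,2,0,2,1,0,0,1,1,1,0,2,0,1,2,0,1,1,1,1,0,0]
Step 8: insert dn at [2, 3, 8] -> counters=[0,2,2,1,1,0,0,0,3,0,2,1,0,0,1,1,1,0,2,0,1,2,0,1,1,1,1,0,0]
Step 9: insert xof at [17, 18, 20] -> counters=[0,2,2,1,1,0,0,0,3,0,2,1,0,0,1,1,1,1,3,0,2,2,0,1,1,1,1,0,0]
Step 10: insert hzm at [4, 25, 28] -> counters=[0,2,2,1,2,0,0,0,3,0,2,1,0,0,1,1,1,1,3,0,2,2,0,1,1,2,1,0,1]
Step 11: insert ul at [16, 23, 26] -> counters=[0,2,2,1,2,0,0,0,3,0,2,1,0,0,1,1,2,1,3,0,2,2,0,2,1,2,2,0,1]
Step 12: delete dn at [2, 3, 8] -> counters=[0,2,1,0,2,0,0,0,2,0,2,1,0,0,1,1,2,1,3,0,2,2,0,2,1,2,2,0,1]
Step 13: insert n at [1, 18, 20] -> counters=[0,3,1,0,2,0,0,0,2,0,2,1,0,0,1,1,2,1,4,0,3,2,0,2,1,2,2,0,1]
Step 14: insert en at [18, 23, 24] -> counters=[0,3,1,0,2,0,0,0,2,0,2,1,0,0,1,1,2,1,5,0,3,2,0,3,2,2,2,0,1]
Step 15: insert en at [18, 23, 24] -> counters=[0,3,1,0,2,0,0,0,2,0,2,1,0,0,1,1,2,1,6,0,3,2,0,4,3,2,2,0,1]
Step 16: insert en at [18, 23, 24] -> counters=[0,3,1,0,2,0,0,0,2,0,2,1,0,0,1,1,2,1,7,0,3,2,0,5,4,2,2,0,1]
Step 17: insert en at [18, 23, 24] -> counters=[0,3,1,0,2,0,0,0,2,0,2,1,0,0,1,1,2,1,8,0,3,2,0,6,5,2,2,0,1]
Step 18: delete hzm at [4, 25, 28] -> counters=[0,3,1,0,1,0,0,0,2,0,2,1,0,0,1,1,2,1,8,0,3,2,0,6,5,1,2,0,0]
Step 19: delete ul at [16, 23, 26] -> counters=[0,3,1,0,1,0,0,0,2,0,2,1,0,0,1,1,1,1,8,0,3,2,0,5,5,1,1,0,0]
Step 20: delete krt at [10, 16, 26] -> counters=[0,3,1,0,1,0,0,0,2,0,1,1,0,0,1,1,0,1,8,0,3,2,0,5,5,1,0,0,0]
Step 21: insert r at [8, 14, 25] -> counters=[0,3,1,0,1,0,0,0,3,0,1,1,0,0,2,1,0,1,8,0,3,2,0,5,5,2,0,0,0]
Step 22: insert ek at [8, 15, 21] -> counters=[0,3,1,0,1,0,0,0,4,0,1,1,0,0,2,2,0,1,8,0,3,3,0,5,5,2,0,0,0]
Final counters=[0,3,1,0,1,0,0,0,4,0,1,1,0,0,2,2,0,1,8,0,3,3,0,5,5,2,0,0,0] -> 15 nonzero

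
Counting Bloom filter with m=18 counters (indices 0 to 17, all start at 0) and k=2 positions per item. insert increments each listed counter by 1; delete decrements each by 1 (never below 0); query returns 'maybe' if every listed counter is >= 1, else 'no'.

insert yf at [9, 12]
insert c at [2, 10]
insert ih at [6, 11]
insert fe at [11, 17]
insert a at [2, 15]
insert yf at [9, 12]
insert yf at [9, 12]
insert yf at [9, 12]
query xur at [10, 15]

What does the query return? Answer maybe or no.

Answer: maybe

Derivation:
Step 1: insert yf at [9, 12] -> counters=[0,0,0,0,0,0,0,0,0,1,0,0,1,0,0,0,0,0]
Step 2: insert c at [2, 10] -> counters=[0,0,1,0,0,0,0,0,0,1,1,0,1,0,0,0,0,0]
Step 3: insert ih at [6, 11] -> counters=[0,0,1,0,0,0,1,0,0,1,1,1,1,0,0,0,0,0]
Step 4: insert fe at [11, 17] -> counters=[0,0,1,0,0,0,1,0,0,1,1,2,1,0,0,0,0,1]
Step 5: insert a at [2, 15] -> counters=[0,0,2,0,0,0,1,0,0,1,1,2,1,0,0,1,0,1]
Step 6: insert yf at [9, 12] -> counters=[0,0,2,0,0,0,1,0,0,2,1,2,2,0,0,1,0,1]
Step 7: insert yf at [9, 12] -> counters=[0,0,2,0,0,0,1,0,0,3,1,2,3,0,0,1,0,1]
Step 8: insert yf at [9, 12] -> counters=[0,0,2,0,0,0,1,0,0,4,1,2,4,0,0,1,0,1]
Query xur: check counters[10]=1 counters[15]=1 -> maybe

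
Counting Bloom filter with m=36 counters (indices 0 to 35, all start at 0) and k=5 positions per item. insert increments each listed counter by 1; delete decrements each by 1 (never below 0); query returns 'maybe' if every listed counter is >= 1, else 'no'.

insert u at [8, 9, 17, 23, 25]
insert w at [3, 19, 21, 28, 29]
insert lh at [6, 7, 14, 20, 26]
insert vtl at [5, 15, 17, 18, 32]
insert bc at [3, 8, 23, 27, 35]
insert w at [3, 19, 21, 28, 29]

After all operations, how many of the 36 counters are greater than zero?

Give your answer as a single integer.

Answer: 21

Derivation:
Step 1: insert u at [8, 9, 17, 23, 25] -> counters=[0,0,0,0,0,0,0,0,1,1,0,0,0,0,0,0,0,1,0,0,0,0,0,1,0,1,0,0,0,0,0,0,0,0,0,0]
Step 2: insert w at [3, 19, 21, 28, 29] -> counters=[0,0,0,1,0,0,0,0,1,1,0,0,0,0,0,0,0,1,0,1,0,1,0,1,0,1,0,0,1,1,0,0,0,0,0,0]
Step 3: insert lh at [6, 7, 14, 20, 26] -> counters=[0,0,0,1,0,0,1,1,1,1,0,0,0,0,1,0,0,1,0,1,1,1,0,1,0,1,1,0,1,1,0,0,0,0,0,0]
Step 4: insert vtl at [5, 15, 17, 18, 32] -> counters=[0,0,0,1,0,1,1,1,1,1,0,0,0,0,1,1,0,2,1,1,1,1,0,1,0,1,1,0,1,1,0,0,1,0,0,0]
Step 5: insert bc at [3, 8, 23, 27, 35] -> counters=[0,0,0,2,0,1,1,1,2,1,0,0,0,0,1,1,0,2,1,1,1,1,0,2,0,1,1,1,1,1,0,0,1,0,0,1]
Step 6: insert w at [3, 19, 21, 28, 29] -> counters=[0,0,0,3,0,1,1,1,2,1,0,0,0,0,1,1,0,2,1,2,1,2,0,2,0,1,1,1,2,2,0,0,1,0,0,1]
Final counters=[0,0,0,3,0,1,1,1,2,1,0,0,0,0,1,1,0,2,1,2,1,2,0,2,0,1,1,1,2,2,0,0,1,0,0,1] -> 21 nonzero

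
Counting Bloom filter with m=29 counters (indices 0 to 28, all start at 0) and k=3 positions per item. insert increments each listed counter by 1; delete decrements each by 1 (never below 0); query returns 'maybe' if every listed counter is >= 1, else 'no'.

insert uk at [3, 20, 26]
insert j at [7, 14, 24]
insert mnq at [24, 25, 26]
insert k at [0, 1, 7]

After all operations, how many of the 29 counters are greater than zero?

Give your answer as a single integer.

Step 1: insert uk at [3, 20, 26] -> counters=[0,0,0,1,0,0,0,0,0,0,0,0,0,0,0,0,0,0,0,0,1,0,0,0,0,0,1,0,0]
Step 2: insert j at [7, 14, 24] -> counters=[0,0,0,1,0,0,0,1,0,0,0,0,0,0,1,0,0,0,0,0,1,0,0,0,1,0,1,0,0]
Step 3: insert mnq at [24, 25, 26] -> counters=[0,0,0,1,0,0,0,1,0,0,0,0,0,0,1,0,0,0,0,0,1,0,0,0,2,1,2,0,0]
Step 4: insert k at [0, 1, 7] -> counters=[1,1,0,1,0,0,0,2,0,0,0,0,0,0,1,0,0,0,0,0,1,0,0,0,2,1,2,0,0]
Final counters=[1,1,0,1,0,0,0,2,0,0,0,0,0,0,1,0,0,0,0,0,1,0,0,0,2,1,2,0,0] -> 9 nonzero

Answer: 9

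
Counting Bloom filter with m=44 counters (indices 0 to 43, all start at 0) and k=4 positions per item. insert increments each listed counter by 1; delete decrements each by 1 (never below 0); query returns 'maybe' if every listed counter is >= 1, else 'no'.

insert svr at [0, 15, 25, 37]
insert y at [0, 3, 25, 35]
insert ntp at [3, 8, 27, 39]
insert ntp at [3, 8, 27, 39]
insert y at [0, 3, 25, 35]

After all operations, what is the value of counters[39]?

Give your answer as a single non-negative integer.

Answer: 2

Derivation:
Step 1: insert svr at [0, 15, 25, 37] -> counters=[1,0,0,0,0,0,0,0,0,0,0,0,0,0,0,1,0,0,0,0,0,0,0,0,0,1,0,0,0,0,0,0,0,0,0,0,0,1,0,0,0,0,0,0]
Step 2: insert y at [0, 3, 25, 35] -> counters=[2,0,0,1,0,0,0,0,0,0,0,0,0,0,0,1,0,0,0,0,0,0,0,0,0,2,0,0,0,0,0,0,0,0,0,1,0,1,0,0,0,0,0,0]
Step 3: insert ntp at [3, 8, 27, 39] -> counters=[2,0,0,2,0,0,0,0,1,0,0,0,0,0,0,1,0,0,0,0,0,0,0,0,0,2,0,1,0,0,0,0,0,0,0,1,0,1,0,1,0,0,0,0]
Step 4: insert ntp at [3, 8, 27, 39] -> counters=[2,0,0,3,0,0,0,0,2,0,0,0,0,0,0,1,0,0,0,0,0,0,0,0,0,2,0,2,0,0,0,0,0,0,0,1,0,1,0,2,0,0,0,0]
Step 5: insert y at [0, 3, 25, 35] -> counters=[3,0,0,4,0,0,0,0,2,0,0,0,0,0,0,1,0,0,0,0,0,0,0,0,0,3,0,2,0,0,0,0,0,0,0,2,0,1,0,2,0,0,0,0]
Final counters=[3,0,0,4,0,0,0,0,2,0,0,0,0,0,0,1,0,0,0,0,0,0,0,0,0,3,0,2,0,0,0,0,0,0,0,2,0,1,0,2,0,0,0,0] -> counters[39]=2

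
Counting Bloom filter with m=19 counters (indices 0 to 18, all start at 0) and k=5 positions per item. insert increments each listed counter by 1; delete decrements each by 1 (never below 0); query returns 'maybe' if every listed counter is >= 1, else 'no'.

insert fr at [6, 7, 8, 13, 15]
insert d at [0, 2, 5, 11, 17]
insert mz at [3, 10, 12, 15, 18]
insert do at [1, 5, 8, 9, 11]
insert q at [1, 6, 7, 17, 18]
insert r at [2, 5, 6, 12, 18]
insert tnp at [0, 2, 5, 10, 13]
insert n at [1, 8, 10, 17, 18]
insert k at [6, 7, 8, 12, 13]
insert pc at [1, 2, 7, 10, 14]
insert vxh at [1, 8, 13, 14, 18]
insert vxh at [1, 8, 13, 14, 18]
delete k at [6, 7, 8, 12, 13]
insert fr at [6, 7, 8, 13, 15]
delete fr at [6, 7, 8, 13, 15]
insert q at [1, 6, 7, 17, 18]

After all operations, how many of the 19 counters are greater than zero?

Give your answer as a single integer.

Step 1: insert fr at [6, 7, 8, 13, 15] -> counters=[0,0,0,0,0,0,1,1,1,0,0,0,0,1,0,1,0,0,0]
Step 2: insert d at [0, 2, 5, 11, 17] -> counters=[1,0,1,0,0,1,1,1,1,0,0,1,0,1,0,1,0,1,0]
Step 3: insert mz at [3, 10, 12, 15, 18] -> counters=[1,0,1,1,0,1,1,1,1,0,1,1,1,1,0,2,0,1,1]
Step 4: insert do at [1, 5, 8, 9, 11] -> counters=[1,1,1,1,0,2,1,1,2,1,1,2,1,1,0,2,0,1,1]
Step 5: insert q at [1, 6, 7, 17, 18] -> counters=[1,2,1,1,0,2,2,2,2,1,1,2,1,1,0,2,0,2,2]
Step 6: insert r at [2, 5, 6, 12, 18] -> counters=[1,2,2,1,0,3,3,2,2,1,1,2,2,1,0,2,0,2,3]
Step 7: insert tnp at [0, 2, 5, 10, 13] -> counters=[2,2,3,1,0,4,3,2,2,1,2,2,2,2,0,2,0,2,3]
Step 8: insert n at [1, 8, 10, 17, 18] -> counters=[2,3,3,1,0,4,3,2,3,1,3,2,2,2,0,2,0,3,4]
Step 9: insert k at [6, 7, 8, 12, 13] -> counters=[2,3,3,1,0,4,4,3,4,1,3,2,3,3,0,2,0,3,4]
Step 10: insert pc at [1, 2, 7, 10, 14] -> counters=[2,4,4,1,0,4,4,4,4,1,4,2,3,3,1,2,0,3,4]
Step 11: insert vxh at [1, 8, 13, 14, 18] -> counters=[2,5,4,1,0,4,4,4,5,1,4,2,3,4,2,2,0,3,5]
Step 12: insert vxh at [1, 8, 13, 14, 18] -> counters=[2,6,4,1,0,4,4,4,6,1,4,2,3,5,3,2,0,3,6]
Step 13: delete k at [6, 7, 8, 12, 13] -> counters=[2,6,4,1,0,4,3,3,5,1,4,2,2,4,3,2,0,3,6]
Step 14: insert fr at [6, 7, 8, 13, 15] -> counters=[2,6,4,1,0,4,4,4,6,1,4,2,2,5,3,3,0,3,6]
Step 15: delete fr at [6, 7, 8, 13, 15] -> counters=[2,6,4,1,0,4,3,3,5,1,4,2,2,4,3,2,0,3,6]
Step 16: insert q at [1, 6, 7, 17, 18] -> counters=[2,7,4,1,0,4,4,4,5,1,4,2,2,4,3,2,0,4,7]
Final counters=[2,7,4,1,0,4,4,4,5,1,4,2,2,4,3,2,0,4,7] -> 17 nonzero

Answer: 17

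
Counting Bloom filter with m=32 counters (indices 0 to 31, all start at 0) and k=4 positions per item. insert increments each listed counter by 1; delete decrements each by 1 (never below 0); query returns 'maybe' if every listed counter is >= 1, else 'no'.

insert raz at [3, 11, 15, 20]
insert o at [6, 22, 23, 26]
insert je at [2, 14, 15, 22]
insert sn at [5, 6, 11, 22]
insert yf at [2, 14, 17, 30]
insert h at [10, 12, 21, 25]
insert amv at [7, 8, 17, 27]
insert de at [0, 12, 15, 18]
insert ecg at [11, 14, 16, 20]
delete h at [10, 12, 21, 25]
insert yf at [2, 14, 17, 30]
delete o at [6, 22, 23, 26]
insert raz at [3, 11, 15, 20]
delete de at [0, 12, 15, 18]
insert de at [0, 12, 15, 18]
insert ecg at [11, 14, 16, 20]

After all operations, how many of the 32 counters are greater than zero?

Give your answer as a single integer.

Answer: 18

Derivation:
Step 1: insert raz at [3, 11, 15, 20] -> counters=[0,0,0,1,0,0,0,0,0,0,0,1,0,0,0,1,0,0,0,0,1,0,0,0,0,0,0,0,0,0,0,0]
Step 2: insert o at [6, 22, 23, 26] -> counters=[0,0,0,1,0,0,1,0,0,0,0,1,0,0,0,1,0,0,0,0,1,0,1,1,0,0,1,0,0,0,0,0]
Step 3: insert je at [2, 14, 15, 22] -> counters=[0,0,1,1,0,0,1,0,0,0,0,1,0,0,1,2,0,0,0,0,1,0,2,1,0,0,1,0,0,0,0,0]
Step 4: insert sn at [5, 6, 11, 22] -> counters=[0,0,1,1,0,1,2,0,0,0,0,2,0,0,1,2,0,0,0,0,1,0,3,1,0,0,1,0,0,0,0,0]
Step 5: insert yf at [2, 14, 17, 30] -> counters=[0,0,2,1,0,1,2,0,0,0,0,2,0,0,2,2,0,1,0,0,1,0,3,1,0,0,1,0,0,0,1,0]
Step 6: insert h at [10, 12, 21, 25] -> counters=[0,0,2,1,0,1,2,0,0,0,1,2,1,0,2,2,0,1,0,0,1,1,3,1,0,1,1,0,0,0,1,0]
Step 7: insert amv at [7, 8, 17, 27] -> counters=[0,0,2,1,0,1,2,1,1,0,1,2,1,0,2,2,0,2,0,0,1,1,3,1,0,1,1,1,0,0,1,0]
Step 8: insert de at [0, 12, 15, 18] -> counters=[1,0,2,1,0,1,2,1,1,0,1,2,2,0,2,3,0,2,1,0,1,1,3,1,0,1,1,1,0,0,1,0]
Step 9: insert ecg at [11, 14, 16, 20] -> counters=[1,0,2,1,0,1,2,1,1,0,1,3,2,0,3,3,1,2,1,0,2,1,3,1,0,1,1,1,0,0,1,0]
Step 10: delete h at [10, 12, 21, 25] -> counters=[1,0,2,1,0,1,2,1,1,0,0,3,1,0,3,3,1,2,1,0,2,0,3,1,0,0,1,1,0,0,1,0]
Step 11: insert yf at [2, 14, 17, 30] -> counters=[1,0,3,1,0,1,2,1,1,0,0,3,1,0,4,3,1,3,1,0,2,0,3,1,0,0,1,1,0,0,2,0]
Step 12: delete o at [6, 22, 23, 26] -> counters=[1,0,3,1,0,1,1,1,1,0,0,3,1,0,4,3,1,3,1,0,2,0,2,0,0,0,0,1,0,0,2,0]
Step 13: insert raz at [3, 11, 15, 20] -> counters=[1,0,3,2,0,1,1,1,1,0,0,4,1,0,4,4,1,3,1,0,3,0,2,0,0,0,0,1,0,0,2,0]
Step 14: delete de at [0, 12, 15, 18] -> counters=[0,0,3,2,0,1,1,1,1,0,0,4,0,0,4,3,1,3,0,0,3,0,2,0,0,0,0,1,0,0,2,0]
Step 15: insert de at [0, 12, 15, 18] -> counters=[1,0,3,2,0,1,1,1,1,0,0,4,1,0,4,4,1,3,1,0,3,0,2,0,0,0,0,1,0,0,2,0]
Step 16: insert ecg at [11, 14, 16, 20] -> counters=[1,0,3,2,0,1,1,1,1,0,0,5,1,0,5,4,2,3,1,0,4,0,2,0,0,0,0,1,0,0,2,0]
Final counters=[1,0,3,2,0,1,1,1,1,0,0,5,1,0,5,4,2,3,1,0,4,0,2,0,0,0,0,1,0,0,2,0] -> 18 nonzero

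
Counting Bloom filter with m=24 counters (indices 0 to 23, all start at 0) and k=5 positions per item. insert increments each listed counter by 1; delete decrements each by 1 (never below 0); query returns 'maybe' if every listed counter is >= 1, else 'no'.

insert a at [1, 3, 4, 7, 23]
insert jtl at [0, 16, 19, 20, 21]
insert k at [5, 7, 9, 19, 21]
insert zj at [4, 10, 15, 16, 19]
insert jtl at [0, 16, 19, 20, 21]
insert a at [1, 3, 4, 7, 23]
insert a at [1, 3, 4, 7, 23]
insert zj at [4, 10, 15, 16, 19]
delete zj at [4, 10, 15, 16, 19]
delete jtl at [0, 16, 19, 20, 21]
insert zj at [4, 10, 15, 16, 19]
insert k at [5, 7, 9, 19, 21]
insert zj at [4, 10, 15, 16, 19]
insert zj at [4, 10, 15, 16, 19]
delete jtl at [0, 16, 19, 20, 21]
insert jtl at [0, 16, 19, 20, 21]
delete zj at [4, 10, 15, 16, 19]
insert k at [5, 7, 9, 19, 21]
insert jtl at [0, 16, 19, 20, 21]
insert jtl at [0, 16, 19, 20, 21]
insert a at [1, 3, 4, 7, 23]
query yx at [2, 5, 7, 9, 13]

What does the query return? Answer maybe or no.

Answer: no

Derivation:
Step 1: insert a at [1, 3, 4, 7, 23] -> counters=[0,1,0,1,1,0,0,1,0,0,0,0,0,0,0,0,0,0,0,0,0,0,0,1]
Step 2: insert jtl at [0, 16, 19, 20, 21] -> counters=[1,1,0,1,1,0,0,1,0,0,0,0,0,0,0,0,1,0,0,1,1,1,0,1]
Step 3: insert k at [5, 7, 9, 19, 21] -> counters=[1,1,0,1,1,1,0,2,0,1,0,0,0,0,0,0,1,0,0,2,1,2,0,1]
Step 4: insert zj at [4, 10, 15, 16, 19] -> counters=[1,1,0,1,2,1,0,2,0,1,1,0,0,0,0,1,2,0,0,3,1,2,0,1]
Step 5: insert jtl at [0, 16, 19, 20, 21] -> counters=[2,1,0,1,2,1,0,2,0,1,1,0,0,0,0,1,3,0,0,4,2,3,0,1]
Step 6: insert a at [1, 3, 4, 7, 23] -> counters=[2,2,0,2,3,1,0,3,0,1,1,0,0,0,0,1,3,0,0,4,2,3,0,2]
Step 7: insert a at [1, 3, 4, 7, 23] -> counters=[2,3,0,3,4,1,0,4,0,1,1,0,0,0,0,1,3,0,0,4,2,3,0,3]
Step 8: insert zj at [4, 10, 15, 16, 19] -> counters=[2,3,0,3,5,1,0,4,0,1,2,0,0,0,0,2,4,0,0,5,2,3,0,3]
Step 9: delete zj at [4, 10, 15, 16, 19] -> counters=[2,3,0,3,4,1,0,4,0,1,1,0,0,0,0,1,3,0,0,4,2,3,0,3]
Step 10: delete jtl at [0, 16, 19, 20, 21] -> counters=[1,3,0,3,4,1,0,4,0,1,1,0,0,0,0,1,2,0,0,3,1,2,0,3]
Step 11: insert zj at [4, 10, 15, 16, 19] -> counters=[1,3,0,3,5,1,0,4,0,1,2,0,0,0,0,2,3,0,0,4,1,2,0,3]
Step 12: insert k at [5, 7, 9, 19, 21] -> counters=[1,3,0,3,5,2,0,5,0,2,2,0,0,0,0,2,3,0,0,5,1,3,0,3]
Step 13: insert zj at [4, 10, 15, 16, 19] -> counters=[1,3,0,3,6,2,0,5,0,2,3,0,0,0,0,3,4,0,0,6,1,3,0,3]
Step 14: insert zj at [4, 10, 15, 16, 19] -> counters=[1,3,0,3,7,2,0,5,0,2,4,0,0,0,0,4,5,0,0,7,1,3,0,3]
Step 15: delete jtl at [0, 16, 19, 20, 21] -> counters=[0,3,0,3,7,2,0,5,0,2,4,0,0,0,0,4,4,0,0,6,0,2,0,3]
Step 16: insert jtl at [0, 16, 19, 20, 21] -> counters=[1,3,0,3,7,2,0,5,0,2,4,0,0,0,0,4,5,0,0,7,1,3,0,3]
Step 17: delete zj at [4, 10, 15, 16, 19] -> counters=[1,3,0,3,6,2,0,5,0,2,3,0,0,0,0,3,4,0,0,6,1,3,0,3]
Step 18: insert k at [5, 7, 9, 19, 21] -> counters=[1,3,0,3,6,3,0,6,0,3,3,0,0,0,0,3,4,0,0,7,1,4,0,3]
Step 19: insert jtl at [0, 16, 19, 20, 21] -> counters=[2,3,0,3,6,3,0,6,0,3,3,0,0,0,0,3,5,0,0,8,2,5,0,3]
Step 20: insert jtl at [0, 16, 19, 20, 21] -> counters=[3,3,0,3,6,3,0,6,0,3,3,0,0,0,0,3,6,0,0,9,3,6,0,3]
Step 21: insert a at [1, 3, 4, 7, 23] -> counters=[3,4,0,4,7,3,0,7,0,3,3,0,0,0,0,3,6,0,0,9,3,6,0,4]
Query yx: check counters[2]=0 counters[5]=3 counters[7]=7 counters[9]=3 counters[13]=0 -> no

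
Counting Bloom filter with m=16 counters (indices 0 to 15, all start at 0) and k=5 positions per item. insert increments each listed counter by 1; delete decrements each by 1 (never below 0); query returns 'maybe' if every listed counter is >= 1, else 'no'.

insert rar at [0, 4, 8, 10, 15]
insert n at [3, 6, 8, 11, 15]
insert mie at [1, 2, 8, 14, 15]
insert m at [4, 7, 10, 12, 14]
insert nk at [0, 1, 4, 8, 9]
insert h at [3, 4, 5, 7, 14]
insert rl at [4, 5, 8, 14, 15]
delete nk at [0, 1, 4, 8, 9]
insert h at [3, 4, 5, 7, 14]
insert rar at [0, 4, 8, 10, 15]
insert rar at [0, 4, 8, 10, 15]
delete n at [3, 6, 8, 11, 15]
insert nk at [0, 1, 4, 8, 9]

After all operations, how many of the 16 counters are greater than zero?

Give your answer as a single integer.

Step 1: insert rar at [0, 4, 8, 10, 15] -> counters=[1,0,0,0,1,0,0,0,1,0,1,0,0,0,0,1]
Step 2: insert n at [3, 6, 8, 11, 15] -> counters=[1,0,0,1,1,0,1,0,2,0,1,1,0,0,0,2]
Step 3: insert mie at [1, 2, 8, 14, 15] -> counters=[1,1,1,1,1,0,1,0,3,0,1,1,0,0,1,3]
Step 4: insert m at [4, 7, 10, 12, 14] -> counters=[1,1,1,1,2,0,1,1,3,0,2,1,1,0,2,3]
Step 5: insert nk at [0, 1, 4, 8, 9] -> counters=[2,2,1,1,3,0,1,1,4,1,2,1,1,0,2,3]
Step 6: insert h at [3, 4, 5, 7, 14] -> counters=[2,2,1,2,4,1,1,2,4,1,2,1,1,0,3,3]
Step 7: insert rl at [4, 5, 8, 14, 15] -> counters=[2,2,1,2,5,2,1,2,5,1,2,1,1,0,4,4]
Step 8: delete nk at [0, 1, 4, 8, 9] -> counters=[1,1,1,2,4,2,1,2,4,0,2,1,1,0,4,4]
Step 9: insert h at [3, 4, 5, 7, 14] -> counters=[1,1,1,3,5,3,1,3,4,0,2,1,1,0,5,4]
Step 10: insert rar at [0, 4, 8, 10, 15] -> counters=[2,1,1,3,6,3,1,3,5,0,3,1,1,0,5,5]
Step 11: insert rar at [0, 4, 8, 10, 15] -> counters=[3,1,1,3,7,3,1,3,6,0,4,1,1,0,5,6]
Step 12: delete n at [3, 6, 8, 11, 15] -> counters=[3,1,1,2,7,3,0,3,5,0,4,0,1,0,5,5]
Step 13: insert nk at [0, 1, 4, 8, 9] -> counters=[4,2,1,2,8,3,0,3,6,1,4,0,1,0,5,5]
Final counters=[4,2,1,2,8,3,0,3,6,1,4,0,1,0,5,5] -> 13 nonzero

Answer: 13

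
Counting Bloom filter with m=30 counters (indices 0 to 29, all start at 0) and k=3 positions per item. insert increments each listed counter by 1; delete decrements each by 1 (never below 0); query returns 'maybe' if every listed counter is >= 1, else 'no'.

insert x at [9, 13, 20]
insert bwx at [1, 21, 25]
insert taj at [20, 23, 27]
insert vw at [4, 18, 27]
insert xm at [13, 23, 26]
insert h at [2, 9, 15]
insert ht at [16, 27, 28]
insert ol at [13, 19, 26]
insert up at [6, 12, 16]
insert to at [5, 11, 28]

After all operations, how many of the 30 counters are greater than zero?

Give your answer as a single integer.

Step 1: insert x at [9, 13, 20] -> counters=[0,0,0,0,0,0,0,0,0,1,0,0,0,1,0,0,0,0,0,0,1,0,0,0,0,0,0,0,0,0]
Step 2: insert bwx at [1, 21, 25] -> counters=[0,1,0,0,0,0,0,0,0,1,0,0,0,1,0,0,0,0,0,0,1,1,0,0,0,1,0,0,0,0]
Step 3: insert taj at [20, 23, 27] -> counters=[0,1,0,0,0,0,0,0,0,1,0,0,0,1,0,0,0,0,0,0,2,1,0,1,0,1,0,1,0,0]
Step 4: insert vw at [4, 18, 27] -> counters=[0,1,0,0,1,0,0,0,0,1,0,0,0,1,0,0,0,0,1,0,2,1,0,1,0,1,0,2,0,0]
Step 5: insert xm at [13, 23, 26] -> counters=[0,1,0,0,1,0,0,0,0,1,0,0,0,2,0,0,0,0,1,0,2,1,0,2,0,1,1,2,0,0]
Step 6: insert h at [2, 9, 15] -> counters=[0,1,1,0,1,0,0,0,0,2,0,0,0,2,0,1,0,0,1,0,2,1,0,2,0,1,1,2,0,0]
Step 7: insert ht at [16, 27, 28] -> counters=[0,1,1,0,1,0,0,0,0,2,0,0,0,2,0,1,1,0,1,0,2,1,0,2,0,1,1,3,1,0]
Step 8: insert ol at [13, 19, 26] -> counters=[0,1,1,0,1,0,0,0,0,2,0,0,0,3,0,1,1,0,1,1,2,1,0,2,0,1,2,3,1,0]
Step 9: insert up at [6, 12, 16] -> counters=[0,1,1,0,1,0,1,0,0,2,0,0,1,3,0,1,2,0,1,1,2,1,0,2,0,1,2,3,1,0]
Step 10: insert to at [5, 11, 28] -> counters=[0,1,1,0,1,1,1,0,0,2,0,1,1,3,0,1,2,0,1,1,2,1,0,2,0,1,2,3,2,0]
Final counters=[0,1,1,0,1,1,1,0,0,2,0,1,1,3,0,1,2,0,1,1,2,1,0,2,0,1,2,3,2,0] -> 20 nonzero

Answer: 20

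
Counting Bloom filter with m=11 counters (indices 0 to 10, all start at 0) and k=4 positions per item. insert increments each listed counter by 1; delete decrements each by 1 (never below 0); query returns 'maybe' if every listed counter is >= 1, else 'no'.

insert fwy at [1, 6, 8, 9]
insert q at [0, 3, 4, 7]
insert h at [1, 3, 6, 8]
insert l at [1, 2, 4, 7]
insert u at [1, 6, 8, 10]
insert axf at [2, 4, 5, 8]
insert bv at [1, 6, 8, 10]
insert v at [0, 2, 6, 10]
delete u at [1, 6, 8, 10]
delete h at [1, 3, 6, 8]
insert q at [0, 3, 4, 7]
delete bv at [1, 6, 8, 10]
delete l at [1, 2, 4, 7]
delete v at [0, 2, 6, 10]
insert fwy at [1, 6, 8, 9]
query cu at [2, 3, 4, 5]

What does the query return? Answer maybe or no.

Step 1: insert fwy at [1, 6, 8, 9] -> counters=[0,1,0,0,0,0,1,0,1,1,0]
Step 2: insert q at [0, 3, 4, 7] -> counters=[1,1,0,1,1,0,1,1,1,1,0]
Step 3: insert h at [1, 3, 6, 8] -> counters=[1,2,0,2,1,0,2,1,2,1,0]
Step 4: insert l at [1, 2, 4, 7] -> counters=[1,3,1,2,2,0,2,2,2,1,0]
Step 5: insert u at [1, 6, 8, 10] -> counters=[1,4,1,2,2,0,3,2,3,1,1]
Step 6: insert axf at [2, 4, 5, 8] -> counters=[1,4,2,2,3,1,3,2,4,1,1]
Step 7: insert bv at [1, 6, 8, 10] -> counters=[1,5,2,2,3,1,4,2,5,1,2]
Step 8: insert v at [0, 2, 6, 10] -> counters=[2,5,3,2,3,1,5,2,5,1,3]
Step 9: delete u at [1, 6, 8, 10] -> counters=[2,4,3,2,3,1,4,2,4,1,2]
Step 10: delete h at [1, 3, 6, 8] -> counters=[2,3,3,1,3,1,3,2,3,1,2]
Step 11: insert q at [0, 3, 4, 7] -> counters=[3,3,3,2,4,1,3,3,3,1,2]
Step 12: delete bv at [1, 6, 8, 10] -> counters=[3,2,3,2,4,1,2,3,2,1,1]
Step 13: delete l at [1, 2, 4, 7] -> counters=[3,1,2,2,3,1,2,2,2,1,1]
Step 14: delete v at [0, 2, 6, 10] -> counters=[2,1,1,2,3,1,1,2,2,1,0]
Step 15: insert fwy at [1, 6, 8, 9] -> counters=[2,2,1,2,3,1,2,2,3,2,0]
Query cu: check counters[2]=1 counters[3]=2 counters[4]=3 counters[5]=1 -> maybe

Answer: maybe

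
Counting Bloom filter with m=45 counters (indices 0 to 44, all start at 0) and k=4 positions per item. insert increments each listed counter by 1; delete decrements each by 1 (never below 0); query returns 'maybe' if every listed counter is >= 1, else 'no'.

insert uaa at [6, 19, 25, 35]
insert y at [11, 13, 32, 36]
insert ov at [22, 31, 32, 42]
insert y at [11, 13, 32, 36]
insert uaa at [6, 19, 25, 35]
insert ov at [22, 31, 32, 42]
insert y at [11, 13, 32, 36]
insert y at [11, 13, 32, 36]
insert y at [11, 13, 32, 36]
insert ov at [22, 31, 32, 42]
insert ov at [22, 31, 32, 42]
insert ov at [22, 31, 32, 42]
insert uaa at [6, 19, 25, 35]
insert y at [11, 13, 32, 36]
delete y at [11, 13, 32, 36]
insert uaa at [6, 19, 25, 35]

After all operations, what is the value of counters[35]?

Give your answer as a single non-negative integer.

Step 1: insert uaa at [6, 19, 25, 35] -> counters=[0,0,0,0,0,0,1,0,0,0,0,0,0,0,0,0,0,0,0,1,0,0,0,0,0,1,0,0,0,0,0,0,0,0,0,1,0,0,0,0,0,0,0,0,0]
Step 2: insert y at [11, 13, 32, 36] -> counters=[0,0,0,0,0,0,1,0,0,0,0,1,0,1,0,0,0,0,0,1,0,0,0,0,0,1,0,0,0,0,0,0,1,0,0,1,1,0,0,0,0,0,0,0,0]
Step 3: insert ov at [22, 31, 32, 42] -> counters=[0,0,0,0,0,0,1,0,0,0,0,1,0,1,0,0,0,0,0,1,0,0,1,0,0,1,0,0,0,0,0,1,2,0,0,1,1,0,0,0,0,0,1,0,0]
Step 4: insert y at [11, 13, 32, 36] -> counters=[0,0,0,0,0,0,1,0,0,0,0,2,0,2,0,0,0,0,0,1,0,0,1,0,0,1,0,0,0,0,0,1,3,0,0,1,2,0,0,0,0,0,1,0,0]
Step 5: insert uaa at [6, 19, 25, 35] -> counters=[0,0,0,0,0,0,2,0,0,0,0,2,0,2,0,0,0,0,0,2,0,0,1,0,0,2,0,0,0,0,0,1,3,0,0,2,2,0,0,0,0,0,1,0,0]
Step 6: insert ov at [22, 31, 32, 42] -> counters=[0,0,0,0,0,0,2,0,0,0,0,2,0,2,0,0,0,0,0,2,0,0,2,0,0,2,0,0,0,0,0,2,4,0,0,2,2,0,0,0,0,0,2,0,0]
Step 7: insert y at [11, 13, 32, 36] -> counters=[0,0,0,0,0,0,2,0,0,0,0,3,0,3,0,0,0,0,0,2,0,0,2,0,0,2,0,0,0,0,0,2,5,0,0,2,3,0,0,0,0,0,2,0,0]
Step 8: insert y at [11, 13, 32, 36] -> counters=[0,0,0,0,0,0,2,0,0,0,0,4,0,4,0,0,0,0,0,2,0,0,2,0,0,2,0,0,0,0,0,2,6,0,0,2,4,0,0,0,0,0,2,0,0]
Step 9: insert y at [11, 13, 32, 36] -> counters=[0,0,0,0,0,0,2,0,0,0,0,5,0,5,0,0,0,0,0,2,0,0,2,0,0,2,0,0,0,0,0,2,7,0,0,2,5,0,0,0,0,0,2,0,0]
Step 10: insert ov at [22, 31, 32, 42] -> counters=[0,0,0,0,0,0,2,0,0,0,0,5,0,5,0,0,0,0,0,2,0,0,3,0,0,2,0,0,0,0,0,3,8,0,0,2,5,0,0,0,0,0,3,0,0]
Step 11: insert ov at [22, 31, 32, 42] -> counters=[0,0,0,0,0,0,2,0,0,0,0,5,0,5,0,0,0,0,0,2,0,0,4,0,0,2,0,0,0,0,0,4,9,0,0,2,5,0,0,0,0,0,4,0,0]
Step 12: insert ov at [22, 31, 32, 42] -> counters=[0,0,0,0,0,0,2,0,0,0,0,5,0,5,0,0,0,0,0,2,0,0,5,0,0,2,0,0,0,0,0,5,10,0,0,2,5,0,0,0,0,0,5,0,0]
Step 13: insert uaa at [6, 19, 25, 35] -> counters=[0,0,0,0,0,0,3,0,0,0,0,5,0,5,0,0,0,0,0,3,0,0,5,0,0,3,0,0,0,0,0,5,10,0,0,3,5,0,0,0,0,0,5,0,0]
Step 14: insert y at [11, 13, 32, 36] -> counters=[0,0,0,0,0,0,3,0,0,0,0,6,0,6,0,0,0,0,0,3,0,0,5,0,0,3,0,0,0,0,0,5,11,0,0,3,6,0,0,0,0,0,5,0,0]
Step 15: delete y at [11, 13, 32, 36] -> counters=[0,0,0,0,0,0,3,0,0,0,0,5,0,5,0,0,0,0,0,3,0,0,5,0,0,3,0,0,0,0,0,5,10,0,0,3,5,0,0,0,0,0,5,0,0]
Step 16: insert uaa at [6, 19, 25, 35] -> counters=[0,0,0,0,0,0,4,0,0,0,0,5,0,5,0,0,0,0,0,4,0,0,5,0,0,4,0,0,0,0,0,5,10,0,0,4,5,0,0,0,0,0,5,0,0]
Final counters=[0,0,0,0,0,0,4,0,0,0,0,5,0,5,0,0,0,0,0,4,0,0,5,0,0,4,0,0,0,0,0,5,10,0,0,4,5,0,0,0,0,0,5,0,0] -> counters[35]=4

Answer: 4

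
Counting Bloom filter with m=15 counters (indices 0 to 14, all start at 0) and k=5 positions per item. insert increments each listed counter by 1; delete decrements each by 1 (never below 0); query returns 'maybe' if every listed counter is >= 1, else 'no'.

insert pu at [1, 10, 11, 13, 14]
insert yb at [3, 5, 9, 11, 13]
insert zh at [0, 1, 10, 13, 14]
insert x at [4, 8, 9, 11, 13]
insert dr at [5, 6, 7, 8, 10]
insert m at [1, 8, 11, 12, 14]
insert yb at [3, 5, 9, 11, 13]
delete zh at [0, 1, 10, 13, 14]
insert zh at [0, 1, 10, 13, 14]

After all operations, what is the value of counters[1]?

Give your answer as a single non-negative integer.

Step 1: insert pu at [1, 10, 11, 13, 14] -> counters=[0,1,0,0,0,0,0,0,0,0,1,1,0,1,1]
Step 2: insert yb at [3, 5, 9, 11, 13] -> counters=[0,1,0,1,0,1,0,0,0,1,1,2,0,2,1]
Step 3: insert zh at [0, 1, 10, 13, 14] -> counters=[1,2,0,1,0,1,0,0,0,1,2,2,0,3,2]
Step 4: insert x at [4, 8, 9, 11, 13] -> counters=[1,2,0,1,1,1,0,0,1,2,2,3,0,4,2]
Step 5: insert dr at [5, 6, 7, 8, 10] -> counters=[1,2,0,1,1,2,1,1,2,2,3,3,0,4,2]
Step 6: insert m at [1, 8, 11, 12, 14] -> counters=[1,3,0,1,1,2,1,1,3,2,3,4,1,4,3]
Step 7: insert yb at [3, 5, 9, 11, 13] -> counters=[1,3,0,2,1,3,1,1,3,3,3,5,1,5,3]
Step 8: delete zh at [0, 1, 10, 13, 14] -> counters=[0,2,0,2,1,3,1,1,3,3,2,5,1,4,2]
Step 9: insert zh at [0, 1, 10, 13, 14] -> counters=[1,3,0,2,1,3,1,1,3,3,3,5,1,5,3]
Final counters=[1,3,0,2,1,3,1,1,3,3,3,5,1,5,3] -> counters[1]=3

Answer: 3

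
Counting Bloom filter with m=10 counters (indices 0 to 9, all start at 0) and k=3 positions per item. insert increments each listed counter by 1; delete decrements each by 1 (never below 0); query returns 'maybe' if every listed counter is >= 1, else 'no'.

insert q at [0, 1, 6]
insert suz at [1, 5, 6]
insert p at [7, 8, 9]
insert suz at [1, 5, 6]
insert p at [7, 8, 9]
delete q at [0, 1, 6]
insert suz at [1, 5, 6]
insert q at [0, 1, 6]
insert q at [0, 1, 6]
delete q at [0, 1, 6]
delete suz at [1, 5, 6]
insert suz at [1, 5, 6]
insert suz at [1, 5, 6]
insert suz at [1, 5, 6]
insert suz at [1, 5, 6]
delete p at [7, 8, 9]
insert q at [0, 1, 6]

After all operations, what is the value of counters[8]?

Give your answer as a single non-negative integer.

Step 1: insert q at [0, 1, 6] -> counters=[1,1,0,0,0,0,1,0,0,0]
Step 2: insert suz at [1, 5, 6] -> counters=[1,2,0,0,0,1,2,0,0,0]
Step 3: insert p at [7, 8, 9] -> counters=[1,2,0,0,0,1,2,1,1,1]
Step 4: insert suz at [1, 5, 6] -> counters=[1,3,0,0,0,2,3,1,1,1]
Step 5: insert p at [7, 8, 9] -> counters=[1,3,0,0,0,2,3,2,2,2]
Step 6: delete q at [0, 1, 6] -> counters=[0,2,0,0,0,2,2,2,2,2]
Step 7: insert suz at [1, 5, 6] -> counters=[0,3,0,0,0,3,3,2,2,2]
Step 8: insert q at [0, 1, 6] -> counters=[1,4,0,0,0,3,4,2,2,2]
Step 9: insert q at [0, 1, 6] -> counters=[2,5,0,0,0,3,5,2,2,2]
Step 10: delete q at [0, 1, 6] -> counters=[1,4,0,0,0,3,4,2,2,2]
Step 11: delete suz at [1, 5, 6] -> counters=[1,3,0,0,0,2,3,2,2,2]
Step 12: insert suz at [1, 5, 6] -> counters=[1,4,0,0,0,3,4,2,2,2]
Step 13: insert suz at [1, 5, 6] -> counters=[1,5,0,0,0,4,5,2,2,2]
Step 14: insert suz at [1, 5, 6] -> counters=[1,6,0,0,0,5,6,2,2,2]
Step 15: insert suz at [1, 5, 6] -> counters=[1,7,0,0,0,6,7,2,2,2]
Step 16: delete p at [7, 8, 9] -> counters=[1,7,0,0,0,6,7,1,1,1]
Step 17: insert q at [0, 1, 6] -> counters=[2,8,0,0,0,6,8,1,1,1]
Final counters=[2,8,0,0,0,6,8,1,1,1] -> counters[8]=1

Answer: 1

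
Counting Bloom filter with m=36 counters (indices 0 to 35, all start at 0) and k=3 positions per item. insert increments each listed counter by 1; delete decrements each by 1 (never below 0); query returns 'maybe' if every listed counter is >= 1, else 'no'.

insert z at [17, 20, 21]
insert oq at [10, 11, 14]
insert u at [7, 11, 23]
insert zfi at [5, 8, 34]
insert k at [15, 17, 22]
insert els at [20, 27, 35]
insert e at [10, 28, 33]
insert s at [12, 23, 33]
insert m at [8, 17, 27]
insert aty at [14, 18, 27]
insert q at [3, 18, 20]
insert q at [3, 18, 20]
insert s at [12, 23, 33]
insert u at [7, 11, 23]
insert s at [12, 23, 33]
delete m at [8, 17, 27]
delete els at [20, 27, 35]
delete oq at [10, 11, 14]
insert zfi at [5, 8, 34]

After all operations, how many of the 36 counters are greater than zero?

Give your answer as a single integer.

Step 1: insert z at [17, 20, 21] -> counters=[0,0,0,0,0,0,0,0,0,0,0,0,0,0,0,0,0,1,0,0,1,1,0,0,0,0,0,0,0,0,0,0,0,0,0,0]
Step 2: insert oq at [10, 11, 14] -> counters=[0,0,0,0,0,0,0,0,0,0,1,1,0,0,1,0,0,1,0,0,1,1,0,0,0,0,0,0,0,0,0,0,0,0,0,0]
Step 3: insert u at [7, 11, 23] -> counters=[0,0,0,0,0,0,0,1,0,0,1,2,0,0,1,0,0,1,0,0,1,1,0,1,0,0,0,0,0,0,0,0,0,0,0,0]
Step 4: insert zfi at [5, 8, 34] -> counters=[0,0,0,0,0,1,0,1,1,0,1,2,0,0,1,0,0,1,0,0,1,1,0,1,0,0,0,0,0,0,0,0,0,0,1,0]
Step 5: insert k at [15, 17, 22] -> counters=[0,0,0,0,0,1,0,1,1,0,1,2,0,0,1,1,0,2,0,0,1,1,1,1,0,0,0,0,0,0,0,0,0,0,1,0]
Step 6: insert els at [20, 27, 35] -> counters=[0,0,0,0,0,1,0,1,1,0,1,2,0,0,1,1,0,2,0,0,2,1,1,1,0,0,0,1,0,0,0,0,0,0,1,1]
Step 7: insert e at [10, 28, 33] -> counters=[0,0,0,0,0,1,0,1,1,0,2,2,0,0,1,1,0,2,0,0,2,1,1,1,0,0,0,1,1,0,0,0,0,1,1,1]
Step 8: insert s at [12, 23, 33] -> counters=[0,0,0,0,0,1,0,1,1,0,2,2,1,0,1,1,0,2,0,0,2,1,1,2,0,0,0,1,1,0,0,0,0,2,1,1]
Step 9: insert m at [8, 17, 27] -> counters=[0,0,0,0,0,1,0,1,2,0,2,2,1,0,1,1,0,3,0,0,2,1,1,2,0,0,0,2,1,0,0,0,0,2,1,1]
Step 10: insert aty at [14, 18, 27] -> counters=[0,0,0,0,0,1,0,1,2,0,2,2,1,0,2,1,0,3,1,0,2,1,1,2,0,0,0,3,1,0,0,0,0,2,1,1]
Step 11: insert q at [3, 18, 20] -> counters=[0,0,0,1,0,1,0,1,2,0,2,2,1,0,2,1,0,3,2,0,3,1,1,2,0,0,0,3,1,0,0,0,0,2,1,1]
Step 12: insert q at [3, 18, 20] -> counters=[0,0,0,2,0,1,0,1,2,0,2,2,1,0,2,1,0,3,3,0,4,1,1,2,0,0,0,3,1,0,0,0,0,2,1,1]
Step 13: insert s at [12, 23, 33] -> counters=[0,0,0,2,0,1,0,1,2,0,2,2,2,0,2,1,0,3,3,0,4,1,1,3,0,0,0,3,1,0,0,0,0,3,1,1]
Step 14: insert u at [7, 11, 23] -> counters=[0,0,0,2,0,1,0,2,2,0,2,3,2,0,2,1,0,3,3,0,4,1,1,4,0,0,0,3,1,0,0,0,0,3,1,1]
Step 15: insert s at [12, 23, 33] -> counters=[0,0,0,2,0,1,0,2,2,0,2,3,3,0,2,1,0,3,3,0,4,1,1,5,0,0,0,3,1,0,0,0,0,4,1,1]
Step 16: delete m at [8, 17, 27] -> counters=[0,0,0,2,0,1,0,2,1,0,2,3,3,0,2,1,0,2,3,0,4,1,1,5,0,0,0,2,1,0,0,0,0,4,1,1]
Step 17: delete els at [20, 27, 35] -> counters=[0,0,0,2,0,1,0,2,1,0,2,3,3,0,2,1,0,2,3,0,3,1,1,5,0,0,0,1,1,0,0,0,0,4,1,0]
Step 18: delete oq at [10, 11, 14] -> counters=[0,0,0,2,0,1,0,2,1,0,1,2,3,0,1,1,0,2,3,0,3,1,1,5,0,0,0,1,1,0,0,0,0,4,1,0]
Step 19: insert zfi at [5, 8, 34] -> counters=[0,0,0,2,0,2,0,2,2,0,1,2,3,0,1,1,0,2,3,0,3,1,1,5,0,0,0,1,1,0,0,0,0,4,2,0]
Final counters=[0,0,0,2,0,2,0,2,2,0,1,2,3,0,1,1,0,2,3,0,3,1,1,5,0,0,0,1,1,0,0,0,0,4,2,0] -> 19 nonzero

Answer: 19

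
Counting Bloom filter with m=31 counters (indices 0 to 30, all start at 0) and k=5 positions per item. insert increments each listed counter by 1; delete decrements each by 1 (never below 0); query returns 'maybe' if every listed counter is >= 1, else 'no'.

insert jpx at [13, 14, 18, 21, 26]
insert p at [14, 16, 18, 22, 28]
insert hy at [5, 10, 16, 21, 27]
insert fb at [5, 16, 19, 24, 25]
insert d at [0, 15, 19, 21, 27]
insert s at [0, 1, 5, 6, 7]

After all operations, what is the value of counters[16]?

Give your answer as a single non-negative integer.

Step 1: insert jpx at [13, 14, 18, 21, 26] -> counters=[0,0,0,0,0,0,0,0,0,0,0,0,0,1,1,0,0,0,1,0,0,1,0,0,0,0,1,0,0,0,0]
Step 2: insert p at [14, 16, 18, 22, 28] -> counters=[0,0,0,0,0,0,0,0,0,0,0,0,0,1,2,0,1,0,2,0,0,1,1,0,0,0,1,0,1,0,0]
Step 3: insert hy at [5, 10, 16, 21, 27] -> counters=[0,0,0,0,0,1,0,0,0,0,1,0,0,1,2,0,2,0,2,0,0,2,1,0,0,0,1,1,1,0,0]
Step 4: insert fb at [5, 16, 19, 24, 25] -> counters=[0,0,0,0,0,2,0,0,0,0,1,0,0,1,2,0,3,0,2,1,0,2,1,0,1,1,1,1,1,0,0]
Step 5: insert d at [0, 15, 19, 21, 27] -> counters=[1,0,0,0,0,2,0,0,0,0,1,0,0,1,2,1,3,0,2,2,0,3,1,0,1,1,1,2,1,0,0]
Step 6: insert s at [0, 1, 5, 6, 7] -> counters=[2,1,0,0,0,3,1,1,0,0,1,0,0,1,2,1,3,0,2,2,0,3,1,0,1,1,1,2,1,0,0]
Final counters=[2,1,0,0,0,3,1,1,0,0,1,0,0,1,2,1,3,0,2,2,0,3,1,0,1,1,1,2,1,0,0] -> counters[16]=3

Answer: 3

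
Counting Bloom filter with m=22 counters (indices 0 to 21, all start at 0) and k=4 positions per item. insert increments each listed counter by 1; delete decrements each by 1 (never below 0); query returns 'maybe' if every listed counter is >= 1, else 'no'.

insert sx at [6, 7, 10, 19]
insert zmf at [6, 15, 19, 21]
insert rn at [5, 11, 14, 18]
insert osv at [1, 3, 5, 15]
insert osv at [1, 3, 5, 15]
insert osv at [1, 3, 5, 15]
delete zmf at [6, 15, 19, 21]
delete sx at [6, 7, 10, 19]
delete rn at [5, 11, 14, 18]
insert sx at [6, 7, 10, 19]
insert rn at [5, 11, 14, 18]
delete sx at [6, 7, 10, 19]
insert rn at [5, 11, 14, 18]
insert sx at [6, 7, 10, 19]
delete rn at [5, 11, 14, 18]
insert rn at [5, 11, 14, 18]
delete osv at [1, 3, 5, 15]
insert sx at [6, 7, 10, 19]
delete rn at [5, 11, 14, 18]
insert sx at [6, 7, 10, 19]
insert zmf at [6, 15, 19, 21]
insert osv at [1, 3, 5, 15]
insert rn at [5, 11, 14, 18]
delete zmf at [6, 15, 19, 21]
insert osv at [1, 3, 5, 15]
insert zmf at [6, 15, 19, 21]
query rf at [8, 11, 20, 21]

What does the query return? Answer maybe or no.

Step 1: insert sx at [6, 7, 10, 19] -> counters=[0,0,0,0,0,0,1,1,0,0,1,0,0,0,0,0,0,0,0,1,0,0]
Step 2: insert zmf at [6, 15, 19, 21] -> counters=[0,0,0,0,0,0,2,1,0,0,1,0,0,0,0,1,0,0,0,2,0,1]
Step 3: insert rn at [5, 11, 14, 18] -> counters=[0,0,0,0,0,1,2,1,0,0,1,1,0,0,1,1,0,0,1,2,0,1]
Step 4: insert osv at [1, 3, 5, 15] -> counters=[0,1,0,1,0,2,2,1,0,0,1,1,0,0,1,2,0,0,1,2,0,1]
Step 5: insert osv at [1, 3, 5, 15] -> counters=[0,2,0,2,0,3,2,1,0,0,1,1,0,0,1,3,0,0,1,2,0,1]
Step 6: insert osv at [1, 3, 5, 15] -> counters=[0,3,0,3,0,4,2,1,0,0,1,1,0,0,1,4,0,0,1,2,0,1]
Step 7: delete zmf at [6, 15, 19, 21] -> counters=[0,3,0,3,0,4,1,1,0,0,1,1,0,0,1,3,0,0,1,1,0,0]
Step 8: delete sx at [6, 7, 10, 19] -> counters=[0,3,0,3,0,4,0,0,0,0,0,1,0,0,1,3,0,0,1,0,0,0]
Step 9: delete rn at [5, 11, 14, 18] -> counters=[0,3,0,3,0,3,0,0,0,0,0,0,0,0,0,3,0,0,0,0,0,0]
Step 10: insert sx at [6, 7, 10, 19] -> counters=[0,3,0,3,0,3,1,1,0,0,1,0,0,0,0,3,0,0,0,1,0,0]
Step 11: insert rn at [5, 11, 14, 18] -> counters=[0,3,0,3,0,4,1,1,0,0,1,1,0,0,1,3,0,0,1,1,0,0]
Step 12: delete sx at [6, 7, 10, 19] -> counters=[0,3,0,3,0,4,0,0,0,0,0,1,0,0,1,3,0,0,1,0,0,0]
Step 13: insert rn at [5, 11, 14, 18] -> counters=[0,3,0,3,0,5,0,0,0,0,0,2,0,0,2,3,0,0,2,0,0,0]
Step 14: insert sx at [6, 7, 10, 19] -> counters=[0,3,0,3,0,5,1,1,0,0,1,2,0,0,2,3,0,0,2,1,0,0]
Step 15: delete rn at [5, 11, 14, 18] -> counters=[0,3,0,3,0,4,1,1,0,0,1,1,0,0,1,3,0,0,1,1,0,0]
Step 16: insert rn at [5, 11, 14, 18] -> counters=[0,3,0,3,0,5,1,1,0,0,1,2,0,0,2,3,0,0,2,1,0,0]
Step 17: delete osv at [1, 3, 5, 15] -> counters=[0,2,0,2,0,4,1,1,0,0,1,2,0,0,2,2,0,0,2,1,0,0]
Step 18: insert sx at [6, 7, 10, 19] -> counters=[0,2,0,2,0,4,2,2,0,0,2,2,0,0,2,2,0,0,2,2,0,0]
Step 19: delete rn at [5, 11, 14, 18] -> counters=[0,2,0,2,0,3,2,2,0,0,2,1,0,0,1,2,0,0,1,2,0,0]
Step 20: insert sx at [6, 7, 10, 19] -> counters=[0,2,0,2,0,3,3,3,0,0,3,1,0,0,1,2,0,0,1,3,0,0]
Step 21: insert zmf at [6, 15, 19, 21] -> counters=[0,2,0,2,0,3,4,3,0,0,3,1,0,0,1,3,0,0,1,4,0,1]
Step 22: insert osv at [1, 3, 5, 15] -> counters=[0,3,0,3,0,4,4,3,0,0,3,1,0,0,1,4,0,0,1,4,0,1]
Step 23: insert rn at [5, 11, 14, 18] -> counters=[0,3,0,3,0,5,4,3,0,0,3,2,0,0,2,4,0,0,2,4,0,1]
Step 24: delete zmf at [6, 15, 19, 21] -> counters=[0,3,0,3,0,5,3,3,0,0,3,2,0,0,2,3,0,0,2,3,0,0]
Step 25: insert osv at [1, 3, 5, 15] -> counters=[0,4,0,4,0,6,3,3,0,0,3,2,0,0,2,4,0,0,2,3,0,0]
Step 26: insert zmf at [6, 15, 19, 21] -> counters=[0,4,0,4,0,6,4,3,0,0,3,2,0,0,2,5,0,0,2,4,0,1]
Query rf: check counters[8]=0 counters[11]=2 counters[20]=0 counters[21]=1 -> no

Answer: no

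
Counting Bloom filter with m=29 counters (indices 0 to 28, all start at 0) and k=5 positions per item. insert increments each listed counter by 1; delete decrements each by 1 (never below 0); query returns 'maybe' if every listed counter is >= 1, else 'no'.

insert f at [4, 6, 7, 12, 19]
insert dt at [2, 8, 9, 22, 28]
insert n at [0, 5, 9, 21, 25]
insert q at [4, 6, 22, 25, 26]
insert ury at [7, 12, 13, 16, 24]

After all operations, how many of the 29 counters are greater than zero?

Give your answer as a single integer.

Step 1: insert f at [4, 6, 7, 12, 19] -> counters=[0,0,0,0,1,0,1,1,0,0,0,0,1,0,0,0,0,0,0,1,0,0,0,0,0,0,0,0,0]
Step 2: insert dt at [2, 8, 9, 22, 28] -> counters=[0,0,1,0,1,0,1,1,1,1,0,0,1,0,0,0,0,0,0,1,0,0,1,0,0,0,0,0,1]
Step 3: insert n at [0, 5, 9, 21, 25] -> counters=[1,0,1,0,1,1,1,1,1,2,0,0,1,0,0,0,0,0,0,1,0,1,1,0,0,1,0,0,1]
Step 4: insert q at [4, 6, 22, 25, 26] -> counters=[1,0,1,0,2,1,2,1,1,2,0,0,1,0,0,0,0,0,0,1,0,1,2,0,0,2,1,0,1]
Step 5: insert ury at [7, 12, 13, 16, 24] -> counters=[1,0,1,0,2,1,2,2,1,2,0,0,2,1,0,0,1,0,0,1,0,1,2,0,1,2,1,0,1]
Final counters=[1,0,1,0,2,1,2,2,1,2,0,0,2,1,0,0,1,0,0,1,0,1,2,0,1,2,1,0,1] -> 18 nonzero

Answer: 18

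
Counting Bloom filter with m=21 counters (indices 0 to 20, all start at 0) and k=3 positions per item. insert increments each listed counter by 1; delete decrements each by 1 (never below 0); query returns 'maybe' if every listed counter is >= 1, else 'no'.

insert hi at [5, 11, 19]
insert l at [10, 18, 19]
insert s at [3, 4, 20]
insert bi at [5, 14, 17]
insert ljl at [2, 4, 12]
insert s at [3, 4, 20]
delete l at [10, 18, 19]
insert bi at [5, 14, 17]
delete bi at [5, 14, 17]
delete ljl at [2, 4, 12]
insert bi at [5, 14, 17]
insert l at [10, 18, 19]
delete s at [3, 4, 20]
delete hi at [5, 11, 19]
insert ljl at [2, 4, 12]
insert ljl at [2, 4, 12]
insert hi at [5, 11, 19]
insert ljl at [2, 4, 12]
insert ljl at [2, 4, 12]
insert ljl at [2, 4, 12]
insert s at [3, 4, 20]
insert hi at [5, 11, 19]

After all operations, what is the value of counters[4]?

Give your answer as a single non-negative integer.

Step 1: insert hi at [5, 11, 19] -> counters=[0,0,0,0,0,1,0,0,0,0,0,1,0,0,0,0,0,0,0,1,0]
Step 2: insert l at [10, 18, 19] -> counters=[0,0,0,0,0,1,0,0,0,0,1,1,0,0,0,0,0,0,1,2,0]
Step 3: insert s at [3, 4, 20] -> counters=[0,0,0,1,1,1,0,0,0,0,1,1,0,0,0,0,0,0,1,2,1]
Step 4: insert bi at [5, 14, 17] -> counters=[0,0,0,1,1,2,0,0,0,0,1,1,0,0,1,0,0,1,1,2,1]
Step 5: insert ljl at [2, 4, 12] -> counters=[0,0,1,1,2,2,0,0,0,0,1,1,1,0,1,0,0,1,1,2,1]
Step 6: insert s at [3, 4, 20] -> counters=[0,0,1,2,3,2,0,0,0,0,1,1,1,0,1,0,0,1,1,2,2]
Step 7: delete l at [10, 18, 19] -> counters=[0,0,1,2,3,2,0,0,0,0,0,1,1,0,1,0,0,1,0,1,2]
Step 8: insert bi at [5, 14, 17] -> counters=[0,0,1,2,3,3,0,0,0,0,0,1,1,0,2,0,0,2,0,1,2]
Step 9: delete bi at [5, 14, 17] -> counters=[0,0,1,2,3,2,0,0,0,0,0,1,1,0,1,0,0,1,0,1,2]
Step 10: delete ljl at [2, 4, 12] -> counters=[0,0,0,2,2,2,0,0,0,0,0,1,0,0,1,0,0,1,0,1,2]
Step 11: insert bi at [5, 14, 17] -> counters=[0,0,0,2,2,3,0,0,0,0,0,1,0,0,2,0,0,2,0,1,2]
Step 12: insert l at [10, 18, 19] -> counters=[0,0,0,2,2,3,0,0,0,0,1,1,0,0,2,0,0,2,1,2,2]
Step 13: delete s at [3, 4, 20] -> counters=[0,0,0,1,1,3,0,0,0,0,1,1,0,0,2,0,0,2,1,2,1]
Step 14: delete hi at [5, 11, 19] -> counters=[0,0,0,1,1,2,0,0,0,0,1,0,0,0,2,0,0,2,1,1,1]
Step 15: insert ljl at [2, 4, 12] -> counters=[0,0,1,1,2,2,0,0,0,0,1,0,1,0,2,0,0,2,1,1,1]
Step 16: insert ljl at [2, 4, 12] -> counters=[0,0,2,1,3,2,0,0,0,0,1,0,2,0,2,0,0,2,1,1,1]
Step 17: insert hi at [5, 11, 19] -> counters=[0,0,2,1,3,3,0,0,0,0,1,1,2,0,2,0,0,2,1,2,1]
Step 18: insert ljl at [2, 4, 12] -> counters=[0,0,3,1,4,3,0,0,0,0,1,1,3,0,2,0,0,2,1,2,1]
Step 19: insert ljl at [2, 4, 12] -> counters=[0,0,4,1,5,3,0,0,0,0,1,1,4,0,2,0,0,2,1,2,1]
Step 20: insert ljl at [2, 4, 12] -> counters=[0,0,5,1,6,3,0,0,0,0,1,1,5,0,2,0,0,2,1,2,1]
Step 21: insert s at [3, 4, 20] -> counters=[0,0,5,2,7,3,0,0,0,0,1,1,5,0,2,0,0,2,1,2,2]
Step 22: insert hi at [5, 11, 19] -> counters=[0,0,5,2,7,4,0,0,0,0,1,2,5,0,2,0,0,2,1,3,2]
Final counters=[0,0,5,2,7,4,0,0,0,0,1,2,5,0,2,0,0,2,1,3,2] -> counters[4]=7

Answer: 7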